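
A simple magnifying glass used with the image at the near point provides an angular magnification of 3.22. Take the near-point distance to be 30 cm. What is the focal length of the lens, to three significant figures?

For the image at the near point, M = 1 + D/f.
f = D/(M - 1) = 30/(3.22 - 1) = 13.514 cm.

13.5 cm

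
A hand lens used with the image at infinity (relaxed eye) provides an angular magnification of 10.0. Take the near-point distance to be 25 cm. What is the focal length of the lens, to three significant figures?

For the image at infinity, M = D/f.
f = D/M = 25/10.0 = 2.500 cm.

2.50 cm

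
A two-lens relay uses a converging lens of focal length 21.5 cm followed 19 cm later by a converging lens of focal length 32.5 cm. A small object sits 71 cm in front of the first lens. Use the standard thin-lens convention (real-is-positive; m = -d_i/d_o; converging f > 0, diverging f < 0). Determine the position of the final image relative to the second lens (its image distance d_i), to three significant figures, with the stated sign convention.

8.68 cm

Lens 1: 1/d_i1 = 1/f_1 - 1/d_o1 = 1/21.5 - 1/71 = 0.03243 cm^-1, so d_i1 = 30.838 cm.
This image would form 30.838 cm past lens 1, i.e. 11.838 cm beyond lens 2, so it is a virtual object for lens 2: d_o2 = 19 - 30.838 = -11.838 cm.
Lens 2: 1/d_i2 = 1/f_2 - 1/d_o2 = 1/32.5 - 1/(-11.838) = 0.11524 cm^-1, so d_i2 = 8.678 cm.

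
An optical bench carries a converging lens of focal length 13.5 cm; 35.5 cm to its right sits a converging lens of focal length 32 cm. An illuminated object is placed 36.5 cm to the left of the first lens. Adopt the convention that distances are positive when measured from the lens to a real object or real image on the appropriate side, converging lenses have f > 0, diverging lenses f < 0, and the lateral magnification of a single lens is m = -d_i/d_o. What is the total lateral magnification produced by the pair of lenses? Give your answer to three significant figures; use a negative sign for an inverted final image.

Lens 1: 1/d_i1 = 1/f_1 - 1/d_o1 = 1/13.5 - 1/36.5 = 0.04668 cm^-1, so d_i1 = 21.424 cm.
m_1 = -(21.424)/36.5 = -0.5870.
The intermediate image is 21.424 cm to the right of lens 1, so d_o2 = L - d_i1 = 35.5 - 21.424 = 14.076 cm.
Lens 2: 1/d_i2 = 1/f_2 - 1/d_o2 = 1/32 - 1/(14.076) = -0.03979 cm^-1, so d_i2 = -25.130 cm.
m_2 = -(-25.130)/(14.076) = 1.7853.
Overall magnification: m = m_1 m_2 = -1.0479.

-1.05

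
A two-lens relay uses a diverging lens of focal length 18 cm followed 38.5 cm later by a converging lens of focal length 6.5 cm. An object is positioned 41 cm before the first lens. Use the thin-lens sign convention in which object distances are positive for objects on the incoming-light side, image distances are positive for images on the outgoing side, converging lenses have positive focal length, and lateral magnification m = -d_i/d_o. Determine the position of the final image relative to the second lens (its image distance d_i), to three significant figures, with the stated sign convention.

Lens 1: 1/d_i1 = 1/f_1 - 1/d_o1 = 1/(-18) - 1/41 = -0.07995 cm^-1, so d_i1 = -12.508 cm.
With d_i1 < 0 the first image is virtual and lies on the object side; the object distance for lens 2 is d_o2 = 38.5 - (-12.508) = 51.008 cm.
Lens 2: 1/d_i2 = 1/f_2 - 1/d_o2 = 1/6.5 - 1/(51.008) = 0.13424 cm^-1, so d_i2 = 7.449 cm.

7.45 cm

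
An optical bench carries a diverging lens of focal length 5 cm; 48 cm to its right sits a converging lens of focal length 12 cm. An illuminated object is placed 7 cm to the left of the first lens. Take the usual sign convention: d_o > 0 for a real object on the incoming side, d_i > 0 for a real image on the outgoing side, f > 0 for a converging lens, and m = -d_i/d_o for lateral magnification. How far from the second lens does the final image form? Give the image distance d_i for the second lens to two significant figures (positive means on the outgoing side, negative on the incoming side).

First lens: d_i1 = 1/(1/(-5) - 1/7) = -2.917 cm.
The intermediate image is virtual, 2.917 cm to the left of lens 1, so d_o2 = L - d_i1 = 48 - (-2.917) = 50.917 cm.
Second lens: d_i2 = 1/(1/12 - 1/(50.917)) = 15.700 cm.

16 cm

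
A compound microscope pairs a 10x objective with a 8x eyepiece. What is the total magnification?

80

The overall magnification of a compound microscope is the product of the objective and eyepiece magnifications:
M = M_obj x M_eye = 10 x 8 = 80.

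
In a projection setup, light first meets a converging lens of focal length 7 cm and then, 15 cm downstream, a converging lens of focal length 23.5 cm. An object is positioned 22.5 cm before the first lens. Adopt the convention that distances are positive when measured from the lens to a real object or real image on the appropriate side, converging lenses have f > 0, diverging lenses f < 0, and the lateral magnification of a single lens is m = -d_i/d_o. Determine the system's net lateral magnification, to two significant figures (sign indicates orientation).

First lens: d_i1 = 1/(1/7 - 1/22.5) = 10.161 cm.
m_1 = -(10.161)/22.5 = -0.4516.
Object distance for lens 2: d_o2 = 15 - 10.161 = 4.839 cm.
Second lens: d_i2 = 1/(1/23.5 - 1/(4.839)) = -6.093 cm.
m_2 = -(-6.093)/(4.839) = 1.2593.
Total m = m_1 x m_2 = (-0.4516)(1.2593) = -0.5687.

-0.57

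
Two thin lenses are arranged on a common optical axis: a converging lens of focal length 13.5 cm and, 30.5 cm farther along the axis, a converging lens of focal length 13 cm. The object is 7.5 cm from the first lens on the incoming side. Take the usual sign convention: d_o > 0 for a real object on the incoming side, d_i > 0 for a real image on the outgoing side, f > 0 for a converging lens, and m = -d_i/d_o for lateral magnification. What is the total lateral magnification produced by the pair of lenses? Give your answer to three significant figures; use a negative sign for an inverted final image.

-0.851

Lens 1: 1/d_i1 = 1/f_1 - 1/d_o1 = 1/13.5 - 1/7.5 = -0.05926 cm^-1, so d_i1 = -16.875 cm.
m_1 = -(-16.875)/7.5 = 2.2500.
The intermediate image is virtual, 16.875 cm to the left of lens 1, so d_o2 = L - d_i1 = 30.5 - (-16.875) = 47.375 cm.
Lens 2: 1/d_i2 = 1/f_2 - 1/d_o2 = 1/13 - 1/(47.375) = 0.05581 cm^-1, so d_i2 = 17.916 cm.
m_2 = -(17.916)/(47.375) = -0.3782.
Total m = m_1 x m_2 = (2.2500)(-0.3782) = -0.8509.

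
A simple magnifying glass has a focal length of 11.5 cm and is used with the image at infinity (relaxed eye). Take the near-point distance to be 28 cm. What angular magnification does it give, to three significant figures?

M = D/f = 28/11.5 = 2.435.

2.43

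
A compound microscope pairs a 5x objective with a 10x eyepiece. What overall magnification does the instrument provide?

The overall magnification of a compound microscope is the product of the objective and eyepiece magnifications:
M = M_obj x M_eye = 5 x 10 = 50.

50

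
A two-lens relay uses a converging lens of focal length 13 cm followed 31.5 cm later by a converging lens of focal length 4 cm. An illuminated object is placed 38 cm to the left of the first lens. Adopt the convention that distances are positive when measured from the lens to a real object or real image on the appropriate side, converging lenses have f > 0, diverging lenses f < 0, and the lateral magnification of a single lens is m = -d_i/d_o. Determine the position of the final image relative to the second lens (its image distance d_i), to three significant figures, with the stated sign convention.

First lens: d_i1 = 1/(1/13 - 1/38) = 19.760 cm.
Object distance for lens 2: d_o2 = 31.5 - 19.760 = 11.740 cm.
Second lens: d_i2 = 1/(1/4 - 1/(11.740)) = 6.067 cm.

6.07 cm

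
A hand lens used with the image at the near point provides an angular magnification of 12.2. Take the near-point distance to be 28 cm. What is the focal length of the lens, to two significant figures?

For the image at the near point, M = 1 + D/f.
f = D/(M - 1) = 28/(12.2 - 1) = 2.500 cm.

2.5 cm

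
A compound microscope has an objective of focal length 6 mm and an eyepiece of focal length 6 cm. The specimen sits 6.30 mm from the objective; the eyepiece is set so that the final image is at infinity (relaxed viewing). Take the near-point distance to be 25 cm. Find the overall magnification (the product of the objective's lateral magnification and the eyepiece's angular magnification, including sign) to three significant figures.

Convert to cm: f_obj = 6 mm = 0.6 cm; d_o = 6.30 mm = 0.63 cm.
Objective: 1/d_i = 1/f_obj - 1/d_o = 1/0.6 - 1/0.63 = 0.07937 cm^-1, so d_i = 12.600 cm.
m_obj = -d_i/d_o = -12.600/0.63 = -20.000.
Eyepiece angular magnification (image at infinity): M_eye = D/f_e = 25/6 = 4.167.
Overall M = m_obj x M_eye = (-20.000)(4.167) = -83.33.

-83.3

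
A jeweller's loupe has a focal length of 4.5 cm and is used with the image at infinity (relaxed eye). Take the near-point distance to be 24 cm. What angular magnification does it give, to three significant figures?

M = D/f = 24/4.5 = 5.333.

5.33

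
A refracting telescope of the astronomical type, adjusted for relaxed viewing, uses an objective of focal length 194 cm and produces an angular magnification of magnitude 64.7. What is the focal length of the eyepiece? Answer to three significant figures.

|M| = f_obj/f_eye, so f_eye = f_obj/|M| = 194/64.7 = 2.998 cm.

3.00 cm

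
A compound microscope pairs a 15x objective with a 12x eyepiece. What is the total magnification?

The overall magnification of a compound microscope is the product of the objective and eyepiece magnifications:
M = M_obj x M_eye = 15 x 12 = 180.

180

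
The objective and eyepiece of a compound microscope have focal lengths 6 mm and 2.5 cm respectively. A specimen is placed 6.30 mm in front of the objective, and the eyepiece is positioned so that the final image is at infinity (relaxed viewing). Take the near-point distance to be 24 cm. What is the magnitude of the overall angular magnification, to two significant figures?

190

Convert to cm: f_obj = 6 mm = 0.6 cm; d_o = 6.30 mm = 0.63 cm.
Objective: 1/d_i = 1/f_obj - 1/d_o = 1/0.6 - 1/0.63 = 0.07937 cm^-1, so d_i = 12.600 cm.
m_obj = -d_i/d_o = -12.600/0.63 = -20.000.
Eyepiece angular magnification (image at infinity): M_eye = D/f_e = 24/2.5 = 9.600.
Overall M = m_obj x M_eye = (-20.000)(9.600) = -192.00.
|M| = 192.00.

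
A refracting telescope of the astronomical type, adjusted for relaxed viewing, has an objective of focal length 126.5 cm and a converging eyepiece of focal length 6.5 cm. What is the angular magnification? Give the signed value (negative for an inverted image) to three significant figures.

M = -f_obj/f_eye = -126.5/(6.5) = -19.462.

-19.5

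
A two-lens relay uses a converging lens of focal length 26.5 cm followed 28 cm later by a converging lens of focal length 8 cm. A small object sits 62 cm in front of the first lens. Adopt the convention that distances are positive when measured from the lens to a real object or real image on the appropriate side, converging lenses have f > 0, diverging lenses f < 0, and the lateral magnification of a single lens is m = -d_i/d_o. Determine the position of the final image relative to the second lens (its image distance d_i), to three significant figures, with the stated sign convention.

5.56 cm

Applying the thin-lens equation to the first lens, 1/26.5 = 1/62 + 1/d_i1, which gives d_i1 = 46.282 cm.
Since 46.282 cm > 28 cm, the first image lies past the second lens and serves as a virtual object: d_o2 = L - d_i1 = -18.282 cm.
Applying the thin-lens equation again with f_2 = 8 cm and d_o2 = -18.282 cm gives d_i2 = 5.565 cm.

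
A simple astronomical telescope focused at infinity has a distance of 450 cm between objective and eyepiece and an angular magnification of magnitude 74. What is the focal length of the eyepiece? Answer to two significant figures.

6.0 cm

In normal adjustment the tube length equals f_obj + f_eye and |M| = f_obj/f_eye.
So f_obj = 74 f_eye and 74 f_eye + f_eye = 450 cm, giving f_eye = 450/75 = 6.000 cm and f_obj = 444.000 cm.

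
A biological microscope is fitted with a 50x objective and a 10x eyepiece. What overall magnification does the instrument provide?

500

The overall magnification of a compound microscope is the product of the objective and eyepiece magnifications:
M = M_obj x M_eye = 50 x 10 = 500.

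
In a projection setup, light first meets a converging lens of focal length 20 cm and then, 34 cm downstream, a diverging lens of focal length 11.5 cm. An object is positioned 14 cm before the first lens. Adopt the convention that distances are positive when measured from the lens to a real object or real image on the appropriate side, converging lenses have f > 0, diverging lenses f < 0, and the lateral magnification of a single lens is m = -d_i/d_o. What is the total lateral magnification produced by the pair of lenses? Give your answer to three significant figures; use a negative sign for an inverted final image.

Lens 1: 1/d_i1 = 1/f_1 - 1/d_o1 = 1/20 - 1/14 = -0.02143 cm^-1, so d_i1 = -46.667 cm.
m_1 = -(-46.667)/14 = 3.3333.
The intermediate image is virtual, 46.667 cm to the left of lens 1, so d_o2 = L - d_i1 = 34 - (-46.667) = 80.667 cm.
Lens 2: 1/d_i2 = 1/f_2 - 1/d_o2 = 1/(-11.5) - 1/(80.667) = -0.09935 cm^-1, so d_i2 = -10.065 cm.
m_2 = -(-10.065)/(80.667) = 0.1248.
Overall magnification: m = m_1 m_2 = 0.4159.

0.416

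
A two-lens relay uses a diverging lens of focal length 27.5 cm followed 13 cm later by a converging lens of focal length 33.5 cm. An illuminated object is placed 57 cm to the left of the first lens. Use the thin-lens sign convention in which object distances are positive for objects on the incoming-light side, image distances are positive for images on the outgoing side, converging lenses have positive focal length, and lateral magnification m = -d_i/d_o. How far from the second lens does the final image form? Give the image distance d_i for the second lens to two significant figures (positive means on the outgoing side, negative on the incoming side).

-540 cm

Lens 1: 1/d_i1 = 1/f_1 - 1/d_o1 = 1/(-27.5) - 1/57 = -0.05391 cm^-1, so d_i1 = -18.550 cm.
With d_i1 < 0 the first image is virtual and lies on the object side; the object distance for lens 2 is d_o2 = 13 - (-18.550) = 31.550 cm.
Lens 2: 1/d_i2 = 1/f_2 - 1/d_o2 = 1/33.5 - 1/(31.550) = -0.00184 cm^-1, so d_i2 = -542.100 cm.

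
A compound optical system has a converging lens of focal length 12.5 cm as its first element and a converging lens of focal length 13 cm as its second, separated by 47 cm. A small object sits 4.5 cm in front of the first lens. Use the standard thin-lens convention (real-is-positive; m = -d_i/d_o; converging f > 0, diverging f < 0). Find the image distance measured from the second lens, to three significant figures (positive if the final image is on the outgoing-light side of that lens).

17.1 cm

Lens 1: 1/d_i1 = 1/f_1 - 1/d_o1 = 1/12.5 - 1/4.5 = -0.14222 cm^-1, so d_i1 = -7.031 cm.
With d_i1 < 0 the first image is virtual and lies on the object side; the object distance for lens 2 is d_o2 = 47 - (-7.031) = 54.031 cm.
Lens 2: 1/d_i2 = 1/f_2 - 1/d_o2 = 1/13 - 1/(54.031) = 0.05842 cm^-1, so d_i2 = 17.119 cm.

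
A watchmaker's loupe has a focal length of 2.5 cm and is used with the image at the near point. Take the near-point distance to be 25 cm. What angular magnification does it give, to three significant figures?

M = 1 + D/f = 1 + 25/2.5 = 11.000.

11.0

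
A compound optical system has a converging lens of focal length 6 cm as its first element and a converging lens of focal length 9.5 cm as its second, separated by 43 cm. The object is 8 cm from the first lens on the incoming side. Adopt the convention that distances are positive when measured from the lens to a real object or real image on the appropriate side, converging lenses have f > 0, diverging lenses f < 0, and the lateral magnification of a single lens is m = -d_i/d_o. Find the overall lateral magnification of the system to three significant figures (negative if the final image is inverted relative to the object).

3.00

Lens 1: 1/d_i1 = 1/f_1 - 1/d_o1 = 1/6 - 1/8 = 0.04167 cm^-1, so d_i1 = 24.000 cm.
m_1 = -(24.000)/8 = -3.0000.
The intermediate image is 24.000 cm to the right of lens 1, so d_o2 = L - d_i1 = 43 - 24.000 = 19.000 cm.
Lens 2: 1/d_i2 = 1/f_2 - 1/d_o2 = 1/9.5 - 1/(19.000) = 0.05263 cm^-1, so d_i2 = 19.000 cm.
m_2 = -(19.000)/(19.000) = -1.0000.
Overall magnification: m = m_1 m_2 = 3.0000.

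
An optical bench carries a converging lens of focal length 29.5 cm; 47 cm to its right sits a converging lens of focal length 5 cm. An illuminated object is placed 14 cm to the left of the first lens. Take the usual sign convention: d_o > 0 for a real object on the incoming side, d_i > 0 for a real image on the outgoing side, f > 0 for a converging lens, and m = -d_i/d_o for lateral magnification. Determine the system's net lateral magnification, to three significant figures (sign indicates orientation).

-0.139

First lens: d_i1 = 1/(1/29.5 - 1/14) = -26.645 cm.
m_1 = -(-26.645)/14 = 1.9032.
The intermediate image is virtual, 26.645 cm to the left of lens 1, so d_o2 = L - d_i1 = 47 - (-26.645) = 73.645 cm.
Second lens: d_i2 = 1/(1/5 - 1/(73.645)) = 5.364 cm.
m_2 = -(5.364)/(73.645) = -0.0728.
Overall magnification: m = m_1 m_2 = -0.1386.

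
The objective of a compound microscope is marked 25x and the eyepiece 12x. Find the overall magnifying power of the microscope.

300

The overall magnification of a compound microscope is the product of the objective and eyepiece magnifications:
M = M_obj x M_eye = 25 x 12 = 300.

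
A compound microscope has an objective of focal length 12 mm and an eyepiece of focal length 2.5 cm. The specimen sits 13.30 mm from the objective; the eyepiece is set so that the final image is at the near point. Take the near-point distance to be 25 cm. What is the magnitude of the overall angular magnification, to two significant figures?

100

Convert to cm: f_obj = 12 mm = 1.2 cm; d_o = 13.30 mm = 1.33 cm.
Objective: 1/d_i = 1/f_obj - 1/d_o = 1/1.2 - 1/1.33 = 0.08145 cm^-1, so d_i = 12.277 cm.
m_obj = -d_i/d_o = -12.277/1.33 = -9.231.
Eyepiece angular magnification (image at near point): M_eye = 1 + D/f_e = 1 + 25/2.5 = 11.000.
Overall M = m_obj x M_eye = (-9.231)(11.000) = -101.54.
|M| = 101.54.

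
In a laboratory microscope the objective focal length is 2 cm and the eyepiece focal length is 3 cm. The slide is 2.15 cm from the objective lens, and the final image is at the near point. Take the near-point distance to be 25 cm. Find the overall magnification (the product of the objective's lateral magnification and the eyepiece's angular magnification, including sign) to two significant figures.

Objective: 1/d_i = 1/f_obj - 1/d_o = 1/2 - 1/2.15 = 0.03488 cm^-1, so d_i = 28.667 cm.
m_obj = -d_i/d_o = -28.667/2.15 = -13.333.
Eyepiece angular magnification (image at near point): M_eye = 1 + D/f_e = 1 + 25/3 = 9.333.
Overall M = m_obj x M_eye = (-13.333)(9.333) = -124.44.

-120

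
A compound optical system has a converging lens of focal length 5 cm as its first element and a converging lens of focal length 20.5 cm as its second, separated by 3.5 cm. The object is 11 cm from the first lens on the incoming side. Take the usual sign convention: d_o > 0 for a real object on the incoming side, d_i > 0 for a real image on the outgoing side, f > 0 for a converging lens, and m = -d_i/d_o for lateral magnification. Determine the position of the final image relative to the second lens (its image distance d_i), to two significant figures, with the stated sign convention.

4.4 cm

Applying the thin-lens equation to the first lens, 1/5 = 1/11 + 1/d_i1, which gives d_i1 = 9.167 cm.
This image would form 9.167 cm past lens 1, i.e. 5.667 cm beyond lens 2, so it is a virtual object for lens 2: d_o2 = 3.5 - 9.167 = -5.667 cm.
Applying the thin-lens equation again with f_2 = 20.5 cm and d_o2 = -5.667 cm gives d_i2 = 4.439 cm.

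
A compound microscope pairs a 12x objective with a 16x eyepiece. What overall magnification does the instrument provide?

The overall magnification of a compound microscope is the product of the objective and eyepiece magnifications:
M = M_obj x M_eye = 12 x 16 = 192.

192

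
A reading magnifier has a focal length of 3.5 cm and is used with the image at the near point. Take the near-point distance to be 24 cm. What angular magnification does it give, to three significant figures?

M = 1 + D/f = 1 + 24/3.5 = 7.857.

7.86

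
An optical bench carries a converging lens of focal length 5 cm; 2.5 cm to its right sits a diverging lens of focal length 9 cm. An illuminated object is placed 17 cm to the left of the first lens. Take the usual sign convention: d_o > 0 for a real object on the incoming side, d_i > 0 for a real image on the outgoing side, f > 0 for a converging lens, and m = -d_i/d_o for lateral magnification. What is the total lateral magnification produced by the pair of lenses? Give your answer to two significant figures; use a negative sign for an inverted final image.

-0.85

First lens: d_i1 = 1/(1/5 - 1/17) = 7.083 cm.
m_1 = -(7.083)/17 = -0.4167.
This image would form 7.083 cm past lens 1, i.e. 4.583 cm beyond lens 2, so it is a virtual object for lens 2: d_o2 = 2.5 - 7.083 = -4.583 cm.
Second lens: d_i2 = 1/(1/(-9) - 1/(-4.583)) = 9.340 cm.
m_2 = -(9.340)/(-4.583) = 2.0377.
Overall magnification: m = m_1 m_2 = -0.8491.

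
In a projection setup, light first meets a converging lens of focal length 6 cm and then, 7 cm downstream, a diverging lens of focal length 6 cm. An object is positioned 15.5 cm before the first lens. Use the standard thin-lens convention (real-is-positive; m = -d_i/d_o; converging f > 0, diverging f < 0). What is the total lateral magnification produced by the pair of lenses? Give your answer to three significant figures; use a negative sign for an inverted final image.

-1.18

Applying the thin-lens equation to the first lens, 1/6 = 1/15.5 + 1/d_i1, which gives d_i1 = 9.789 cm.
Its lateral magnification is m_1 = -d_i1/d_o1 = -(9.789)/15.5 = -0.6316.
Since 9.789 cm > 7 cm, the first image lies past the second lens and serves as a virtual object: d_o2 = L - d_i1 = -2.789 cm.
Applying the thin-lens equation again with f_2 = -6 cm and d_o2 = -2.789 cm gives d_i2 = 5.213 cm.
m_2 = -(5.213)/(-2.789) = 1.8689.
The system's lateral magnification is m_1 m_2 = (-0.6316)(1.8689) = -1.1803.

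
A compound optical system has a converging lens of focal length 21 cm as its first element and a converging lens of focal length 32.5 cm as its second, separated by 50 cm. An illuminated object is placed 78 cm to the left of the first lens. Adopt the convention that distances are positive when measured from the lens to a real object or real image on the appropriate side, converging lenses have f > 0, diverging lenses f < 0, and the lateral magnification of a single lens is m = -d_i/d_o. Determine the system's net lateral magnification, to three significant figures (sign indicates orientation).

Applying the thin-lens equation to the first lens, 1/21 = 1/78 + 1/d_i1, which gives d_i1 = 28.737 cm.
Its lateral magnification is m_1 = -d_i1/d_o1 = -(28.737)/78 = -0.3684.
Object distance for lens 2: d_o2 = 50 - 28.737 = 21.263 cm.
Applying the thin-lens equation again with f_2 = 32.5 cm and d_o2 = 21.263 cm gives d_i2 = -61.499 cm.
m_2 = -(-61.499)/(21.263) = 2.8923.
Total m = m_1 x m_2 = (-0.3684)(2.8923) = -1.0656.

-1.07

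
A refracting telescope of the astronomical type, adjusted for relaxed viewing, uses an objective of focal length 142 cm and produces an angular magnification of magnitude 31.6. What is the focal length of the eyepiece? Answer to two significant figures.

4.5 cm

|M| = f_obj/f_eye, so f_eye = f_obj/|M| = 142/31.6 = 4.494 cm.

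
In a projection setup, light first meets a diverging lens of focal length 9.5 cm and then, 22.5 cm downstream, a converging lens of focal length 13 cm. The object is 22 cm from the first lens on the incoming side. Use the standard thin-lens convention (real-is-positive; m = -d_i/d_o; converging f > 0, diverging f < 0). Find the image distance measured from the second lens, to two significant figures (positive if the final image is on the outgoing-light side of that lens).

Lens 1: 1/d_i1 = 1/f_1 - 1/d_o1 = 1/(-9.5) - 1/22 = -0.15072 cm^-1, so d_i1 = -6.635 cm.
The intermediate image is virtual, 6.635 cm to the left of lens 1, so d_o2 = L - d_i1 = 22.5 - (-6.635) = 29.135 cm.
Lens 2: 1/d_i2 = 1/f_2 - 1/d_o2 = 1/13 - 1/(29.135) = 0.04260 cm^-1, so d_i2 = 23.474 cm.

23 cm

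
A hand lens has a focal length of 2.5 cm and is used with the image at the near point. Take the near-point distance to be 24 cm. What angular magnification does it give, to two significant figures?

M = 1 + D/f = 1 + 24/2.5 = 10.600.

11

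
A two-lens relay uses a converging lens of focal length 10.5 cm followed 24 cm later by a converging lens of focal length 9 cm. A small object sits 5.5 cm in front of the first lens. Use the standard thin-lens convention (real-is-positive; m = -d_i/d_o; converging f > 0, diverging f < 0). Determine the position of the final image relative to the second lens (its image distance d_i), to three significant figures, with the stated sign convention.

Applying the thin-lens equation to the first lens, 1/10.5 = 1/5.5 + 1/d_i1, which gives d_i1 = -11.550 cm.
The intermediate image is virtual, 11.550 cm to the left of lens 1, so d_o2 = L - d_i1 = 24 - (-11.550) = 35.550 cm.
Applying the thin-lens equation again with f_2 = 9 cm and d_o2 = 35.550 cm gives d_i2 = 12.051 cm.

12.1 cm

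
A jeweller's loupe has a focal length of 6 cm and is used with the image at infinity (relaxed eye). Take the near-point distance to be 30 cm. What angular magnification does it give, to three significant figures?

5.00

M = D/f = 30/6 = 5.000.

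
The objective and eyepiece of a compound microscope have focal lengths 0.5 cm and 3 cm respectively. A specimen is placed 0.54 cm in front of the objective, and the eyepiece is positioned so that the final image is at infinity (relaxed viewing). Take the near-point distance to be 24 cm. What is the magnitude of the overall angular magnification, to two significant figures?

100

Objective: 1/d_i = 1/f_obj - 1/d_o = 1/0.5 - 1/0.54 = 0.14815 cm^-1, so d_i = 6.750 cm.
m_obj = -d_i/d_o = -6.750/0.54 = -12.500.
Eyepiece angular magnification (image at infinity): M_eye = D/f_e = 24/3 = 8.000.
Overall M = m_obj x M_eye = (-12.500)(8.000) = -100.00.
|M| = 100.00.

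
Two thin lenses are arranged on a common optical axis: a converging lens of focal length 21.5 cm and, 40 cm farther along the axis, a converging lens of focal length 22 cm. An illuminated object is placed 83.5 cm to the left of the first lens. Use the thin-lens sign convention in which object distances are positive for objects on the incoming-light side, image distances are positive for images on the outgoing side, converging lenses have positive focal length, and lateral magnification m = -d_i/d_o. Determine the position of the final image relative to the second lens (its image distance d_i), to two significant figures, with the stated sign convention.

Lens 1: 1/d_i1 = 1/f_1 - 1/d_o1 = 1/21.5 - 1/83.5 = 0.03454 cm^-1, so d_i1 = 28.956 cm.
Object distance for lens 2: d_o2 = 40 - 28.956 = 11.044 cm.
Lens 2: 1/d_i2 = 1/f_2 - 1/d_o2 = 1/22 - 1/(11.044) = -0.04509 cm^-1, so d_i2 = -22.178 cm.

-22 cm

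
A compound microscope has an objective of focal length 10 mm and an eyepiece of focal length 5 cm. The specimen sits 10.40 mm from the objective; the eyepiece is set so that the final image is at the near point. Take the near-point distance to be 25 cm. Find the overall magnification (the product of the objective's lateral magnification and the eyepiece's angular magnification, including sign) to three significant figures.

Convert to cm: f_obj = 10 mm = 1 cm; d_o = 10.40 mm = 1.04 cm.
Objective: 1/d_i = 1/f_obj - 1/d_o = 1/1 - 1/1.04 = 0.03846 cm^-1, so d_i = 26.000 cm.
m_obj = -d_i/d_o = -26.000/1.04 = -25.000.
Eyepiece angular magnification (image at near point): M_eye = 1 + D/f_e = 1 + 25/5 = 6.000.
Overall M = m_obj x M_eye = (-25.000)(6.000) = -150.00.

-150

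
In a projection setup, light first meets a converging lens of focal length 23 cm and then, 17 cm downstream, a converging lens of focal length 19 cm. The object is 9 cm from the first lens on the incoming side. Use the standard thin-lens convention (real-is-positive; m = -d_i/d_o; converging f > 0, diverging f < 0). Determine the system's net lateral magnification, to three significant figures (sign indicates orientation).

Lens 1: 1/d_i1 = 1/f_1 - 1/d_o1 = 1/23 - 1/9 = -0.06763 cm^-1, so d_i1 = -14.786 cm.
m_1 = -(-14.786)/9 = 1.6429.
The intermediate image is virtual, 14.786 cm to the left of lens 1, so d_o2 = L - d_i1 = 17 - (-14.786) = 31.786 cm.
Lens 2: 1/d_i2 = 1/f_2 - 1/d_o2 = 1/19 - 1/(31.786) = 0.02117 cm^-1, so d_i2 = 47.235 cm.
m_2 = -(47.235)/(31.786) = -1.4860.
Overall magnification: m = m_1 m_2 = -2.4413.

-2.44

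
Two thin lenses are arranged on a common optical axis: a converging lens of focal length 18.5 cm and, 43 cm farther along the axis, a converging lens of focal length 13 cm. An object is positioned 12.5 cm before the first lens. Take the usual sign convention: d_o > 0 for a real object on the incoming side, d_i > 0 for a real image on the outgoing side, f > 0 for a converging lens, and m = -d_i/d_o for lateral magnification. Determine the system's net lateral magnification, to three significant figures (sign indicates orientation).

First lens: d_i1 = 1/(1/18.5 - 1/12.5) = -38.542 cm.
m_1 = -(-38.542)/12.5 = 3.0833.
With d_i1 < 0 the first image is virtual and lies on the object side; the object distance for lens 2 is d_o2 = 43 - (-38.542) = 81.542 cm.
Second lens: d_i2 = 1/(1/13 - 1/(81.542)) = 15.466 cm.
m_2 = -(15.466)/(81.542) = -0.1897.
Overall magnification: m = m_1 m_2 = -0.5848.

-0.585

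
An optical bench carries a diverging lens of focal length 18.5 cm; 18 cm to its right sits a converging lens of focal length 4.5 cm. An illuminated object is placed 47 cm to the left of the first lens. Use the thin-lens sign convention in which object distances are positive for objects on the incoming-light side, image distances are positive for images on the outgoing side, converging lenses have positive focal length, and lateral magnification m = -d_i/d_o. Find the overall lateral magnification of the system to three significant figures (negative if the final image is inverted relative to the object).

First lens: d_i1 = 1/(1/(-18.5) - 1/47) = -13.275 cm.
m_1 = -(-13.275)/47 = 0.2824.
With d_i1 < 0 the first image is virtual and lies on the object side; the object distance for lens 2 is d_o2 = 18 - (-13.275) = 31.275 cm.
Second lens: d_i2 = 1/(1/4.5 - 1/(31.275)) = 5.256 cm.
m_2 = -(5.256)/(31.275) = -0.1681.
Overall magnification: m = m_1 m_2 = -0.0475.

-0.0475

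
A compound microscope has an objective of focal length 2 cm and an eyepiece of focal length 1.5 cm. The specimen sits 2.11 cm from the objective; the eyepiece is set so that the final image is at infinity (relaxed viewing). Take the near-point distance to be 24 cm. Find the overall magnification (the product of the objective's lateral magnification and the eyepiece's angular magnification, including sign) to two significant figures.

-290

Objective: 1/d_i = 1/f_obj - 1/d_o = 1/2 - 1/2.11 = 0.02607 cm^-1, so d_i = 38.364 cm.
m_obj = -d_i/d_o = -38.364/2.11 = -18.182.
Eyepiece angular magnification (image at infinity): M_eye = D/f_e = 24/1.5 = 16.000.
Overall M = m_obj x M_eye = (-18.182)(16.000) = -290.91.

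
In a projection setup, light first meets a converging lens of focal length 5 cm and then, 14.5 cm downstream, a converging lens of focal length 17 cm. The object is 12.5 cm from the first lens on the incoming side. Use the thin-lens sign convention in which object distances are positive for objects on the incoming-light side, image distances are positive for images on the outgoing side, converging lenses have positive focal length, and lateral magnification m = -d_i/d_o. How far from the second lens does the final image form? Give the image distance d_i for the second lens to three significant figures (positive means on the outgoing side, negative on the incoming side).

First lens: d_i1 = 1/(1/5 - 1/12.5) = 8.333 cm.
That image sits 6.167 cm in front of the second lens, so d_o2 = 6.167 cm.
Second lens: d_i2 = 1/(1/17 - 1/(6.167)) = -9.677 cm.

-9.68 cm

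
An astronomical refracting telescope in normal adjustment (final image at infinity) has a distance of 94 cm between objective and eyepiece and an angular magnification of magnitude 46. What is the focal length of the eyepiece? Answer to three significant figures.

In normal adjustment the tube length equals f_obj + f_eye and |M| = f_obj/f_eye.
So f_obj = 46 f_eye and 46 f_eye + f_eye = 94 cm, giving f_eye = 94/47 = 2.000 cm and f_obj = 92.000 cm.

2.00 cm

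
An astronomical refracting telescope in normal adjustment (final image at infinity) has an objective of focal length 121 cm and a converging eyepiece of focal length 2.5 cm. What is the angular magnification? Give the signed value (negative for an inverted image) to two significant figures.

-48

M = -f_obj/f_eye = -121/(2.5) = -48.400.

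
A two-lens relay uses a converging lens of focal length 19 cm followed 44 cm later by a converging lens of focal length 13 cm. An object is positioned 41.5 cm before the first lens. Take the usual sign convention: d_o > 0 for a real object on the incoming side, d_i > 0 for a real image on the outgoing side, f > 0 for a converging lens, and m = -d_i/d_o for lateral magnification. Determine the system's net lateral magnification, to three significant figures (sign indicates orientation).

-2.71

First lens: d_i1 = 1/(1/19 - 1/41.5) = 35.044 cm.
m_1 = -(35.044)/41.5 = -0.8444.
Object distance for lens 2: d_o2 = 44 - 35.044 = 8.956 cm.
Second lens: d_i2 = 1/(1/13 - 1/(8.956)) = -28.786 cm.
m_2 = -(-28.786)/(8.956) = 3.2143.
Overall magnification: m = m_1 m_2 = -2.7143.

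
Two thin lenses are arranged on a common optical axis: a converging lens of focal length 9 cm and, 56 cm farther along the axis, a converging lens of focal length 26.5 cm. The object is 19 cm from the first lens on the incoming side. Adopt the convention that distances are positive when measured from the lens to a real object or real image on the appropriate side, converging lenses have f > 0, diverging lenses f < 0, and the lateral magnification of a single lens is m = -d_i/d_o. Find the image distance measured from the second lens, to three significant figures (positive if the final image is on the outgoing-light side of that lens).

Lens 1: 1/d_i1 = 1/f_1 - 1/d_o1 = 1/9 - 1/19 = 0.05848 cm^-1, so d_i1 = 17.100 cm.
Object distance for lens 2: d_o2 = 56 - 17.100 = 38.900 cm.
Lens 2: 1/d_i2 = 1/f_2 - 1/d_o2 = 1/26.5 - 1/(38.900) = 0.01203 cm^-1, so d_i2 = 83.133 cm.

83.1 cm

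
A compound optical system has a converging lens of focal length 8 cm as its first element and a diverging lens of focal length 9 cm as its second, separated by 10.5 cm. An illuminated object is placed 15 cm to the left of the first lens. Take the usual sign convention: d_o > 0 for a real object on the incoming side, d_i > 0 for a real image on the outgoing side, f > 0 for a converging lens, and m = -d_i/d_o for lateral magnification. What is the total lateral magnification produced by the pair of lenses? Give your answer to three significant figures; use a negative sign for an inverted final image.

-4.36

Applying the thin-lens equation to the first lens, 1/8 = 1/15 + 1/d_i1, which gives d_i1 = 17.143 cm.
Its lateral magnification is m_1 = -d_i1/d_o1 = -(17.143)/15 = -1.1429.
This image would form 17.143 cm past lens 1, i.e. 6.643 cm beyond lens 2, so it is a virtual object for lens 2: d_o2 = 10.5 - 17.143 = -6.643 cm.
Applying the thin-lens equation again with f_2 = -9 cm and d_o2 = -6.643 cm gives d_i2 = 25.364 cm.
m_2 = -(25.364)/(-6.643) = 3.8182.
The system's lateral magnification is m_1 m_2 = (-1.1429)(3.8182) = -4.3636.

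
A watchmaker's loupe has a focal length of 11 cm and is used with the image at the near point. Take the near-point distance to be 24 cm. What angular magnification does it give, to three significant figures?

M = 1 + D/f = 1 + 24/11 = 3.182.

3.18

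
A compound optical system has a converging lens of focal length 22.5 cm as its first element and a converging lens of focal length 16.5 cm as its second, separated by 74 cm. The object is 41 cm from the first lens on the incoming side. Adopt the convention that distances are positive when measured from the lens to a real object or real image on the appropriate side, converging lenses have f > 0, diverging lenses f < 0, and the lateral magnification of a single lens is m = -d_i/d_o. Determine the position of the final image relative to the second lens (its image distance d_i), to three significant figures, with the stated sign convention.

52.2 cm

First lens: d_i1 = 1/(1/22.5 - 1/41) = 49.865 cm.
That image sits 24.135 cm in front of the second lens, so d_o2 = 24.135 cm.
Second lens: d_i2 = 1/(1/16.5 - 1/(24.135)) = 52.158 cm.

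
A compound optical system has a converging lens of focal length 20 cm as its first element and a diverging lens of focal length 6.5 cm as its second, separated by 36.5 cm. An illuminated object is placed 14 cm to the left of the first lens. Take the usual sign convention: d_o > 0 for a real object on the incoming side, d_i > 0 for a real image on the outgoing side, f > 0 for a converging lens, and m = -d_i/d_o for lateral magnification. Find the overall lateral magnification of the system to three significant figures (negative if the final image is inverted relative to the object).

Lens 1: 1/d_i1 = 1/f_1 - 1/d_o1 = 1/20 - 1/14 = -0.02143 cm^-1, so d_i1 = -46.667 cm.
m_1 = -(-46.667)/14 = 3.3333.
The intermediate image is virtual, 46.667 cm to the left of lens 1, so d_o2 = L - d_i1 = 36.5 - (-46.667) = 83.167 cm.
Lens 2: 1/d_i2 = 1/f_2 - 1/d_o2 = 1/(-6.5) - 1/(83.167) = -0.16587 cm^-1, so d_i2 = -6.029 cm.
m_2 = -(-6.029)/(83.167) = 0.0725.
Total m = m_1 x m_2 = (3.3333)(0.0725) = 0.2416.

0.242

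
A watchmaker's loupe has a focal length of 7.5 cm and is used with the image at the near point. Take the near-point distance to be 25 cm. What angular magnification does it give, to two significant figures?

4.3

M = 1 + D/f = 1 + 25/7.5 = 4.333.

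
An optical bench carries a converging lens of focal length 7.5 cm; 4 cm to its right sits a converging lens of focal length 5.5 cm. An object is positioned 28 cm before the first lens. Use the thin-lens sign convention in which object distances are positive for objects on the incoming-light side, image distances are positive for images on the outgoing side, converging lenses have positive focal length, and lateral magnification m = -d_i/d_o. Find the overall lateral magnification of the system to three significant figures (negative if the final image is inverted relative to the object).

Applying the thin-lens equation to the first lens, 1/7.5 = 1/28 + 1/d_i1, which gives d_i1 = 10.244 cm.
Its lateral magnification is m_1 = -d_i1/d_o1 = -(10.244)/28 = -0.3659.
Since 10.244 cm > 4 cm, the first image lies past the second lens and serves as a virtual object: d_o2 = L - d_i1 = -6.244 cm.
Applying the thin-lens equation again with f_2 = 5.5 cm and d_o2 = -6.244 cm gives d_i2 = 2.924 cm.
m_2 = -(2.924)/(-6.244) = 0.4683.
Total m = m_1 x m_2 = (-0.3659)(0.4683) = -0.1713.

-0.171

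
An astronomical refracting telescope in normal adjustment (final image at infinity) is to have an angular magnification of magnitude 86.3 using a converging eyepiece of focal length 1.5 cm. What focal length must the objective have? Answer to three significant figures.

|M| = f_obj/|f_eye|, so f_obj = |M| x |f_eye| = 86.3 x 1.5 = 129.450 cm.

129 cm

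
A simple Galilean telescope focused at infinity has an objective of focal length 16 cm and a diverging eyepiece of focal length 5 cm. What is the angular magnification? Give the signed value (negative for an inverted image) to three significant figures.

3.20

M = -f_obj/f_eye = -16/(-5) = 3.200.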